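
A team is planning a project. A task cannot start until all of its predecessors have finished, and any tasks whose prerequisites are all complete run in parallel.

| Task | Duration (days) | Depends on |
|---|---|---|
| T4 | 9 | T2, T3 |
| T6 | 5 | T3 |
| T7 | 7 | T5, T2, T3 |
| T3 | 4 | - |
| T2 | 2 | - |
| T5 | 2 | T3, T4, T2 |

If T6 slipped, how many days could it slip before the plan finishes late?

13

T3→T4→T5→T7 = 4+9+2+7 = 22 sets the makespan at 22 days.
Longest path through T6: 9 days (earliest finish 9, latest finish 22).
Slack of T6 = 17 − 4 = 13 days.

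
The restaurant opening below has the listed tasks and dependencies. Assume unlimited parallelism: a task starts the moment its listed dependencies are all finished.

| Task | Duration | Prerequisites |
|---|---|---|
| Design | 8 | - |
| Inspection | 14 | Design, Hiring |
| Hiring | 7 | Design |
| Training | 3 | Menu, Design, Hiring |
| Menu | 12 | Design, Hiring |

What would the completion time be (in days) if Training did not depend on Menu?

29

Original critical path: Design→Hiring→Menu→Training = 8+7+12+3 = 30 ⇒ 30 days.
Without Menu→Training, Training's earliest start moves from 27 to 15.
New critical path: Design→Hiring→Inspection = 8+7+14 = 29 ⇒ 29 days.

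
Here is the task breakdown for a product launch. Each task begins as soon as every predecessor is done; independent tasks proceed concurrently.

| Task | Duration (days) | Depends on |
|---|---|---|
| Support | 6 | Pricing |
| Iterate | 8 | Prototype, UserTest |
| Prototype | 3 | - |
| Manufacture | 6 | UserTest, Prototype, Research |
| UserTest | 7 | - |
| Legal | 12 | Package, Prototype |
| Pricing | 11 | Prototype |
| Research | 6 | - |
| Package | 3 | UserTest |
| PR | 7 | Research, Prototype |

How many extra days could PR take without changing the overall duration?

9

The longest chain is UserTest→Package→Legal = 7+3+12 = 22; overall finish 22 days.
PR finishes as early as 13 and must finish by 22.
So PR can slip 22 − 13 = 9 days.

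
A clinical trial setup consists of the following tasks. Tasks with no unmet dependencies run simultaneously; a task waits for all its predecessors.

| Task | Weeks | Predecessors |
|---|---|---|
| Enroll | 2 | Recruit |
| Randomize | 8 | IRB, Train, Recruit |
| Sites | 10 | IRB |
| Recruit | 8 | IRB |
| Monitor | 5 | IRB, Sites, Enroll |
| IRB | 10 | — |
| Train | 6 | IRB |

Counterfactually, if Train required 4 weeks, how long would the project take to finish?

Baseline: IRB→Recruit→Randomize = 10+8+8 = 26 → 26 weeks.
Train has 2 weeks of float (longest path through it is 24).
No other chain overtakes it, so the finish is 26 weeks.

26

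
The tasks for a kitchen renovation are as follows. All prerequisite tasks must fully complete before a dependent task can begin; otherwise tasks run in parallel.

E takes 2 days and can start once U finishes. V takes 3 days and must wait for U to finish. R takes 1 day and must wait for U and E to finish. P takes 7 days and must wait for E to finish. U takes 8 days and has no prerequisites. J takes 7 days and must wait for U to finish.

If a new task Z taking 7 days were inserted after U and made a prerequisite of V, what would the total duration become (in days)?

18

Originally the plan takes 17 days.
With Z inserted, V now waits for max(U, Z).
New critical path: U→Z→V = 8+7+3 = 18 ⇒ 18 days.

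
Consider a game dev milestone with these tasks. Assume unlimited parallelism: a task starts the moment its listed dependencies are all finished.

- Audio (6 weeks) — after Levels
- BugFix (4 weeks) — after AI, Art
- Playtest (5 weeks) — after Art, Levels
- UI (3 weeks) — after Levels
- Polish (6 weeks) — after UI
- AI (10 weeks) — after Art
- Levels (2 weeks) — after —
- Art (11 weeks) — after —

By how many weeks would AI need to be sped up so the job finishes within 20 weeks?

5

Current finish: 25 weeks; target: 20.
AI is on every critical path, so each week cut from AI cuts the finish by one (this holds down to a finish of 16).
Need 25 − 20 = 5 weeks off AI → AI becomes 5 weeks, finish becomes 20.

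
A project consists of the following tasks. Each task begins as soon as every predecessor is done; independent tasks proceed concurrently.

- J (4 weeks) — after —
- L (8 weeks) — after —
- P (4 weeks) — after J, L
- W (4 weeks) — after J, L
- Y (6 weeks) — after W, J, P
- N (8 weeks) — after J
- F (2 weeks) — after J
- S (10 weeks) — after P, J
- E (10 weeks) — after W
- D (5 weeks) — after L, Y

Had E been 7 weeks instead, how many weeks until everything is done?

Baseline: L→P→Y→D = 8+4+6+5 = 23 → 23 weeks.
The longest path through E is only 22 weeks, so E has float 1.
No other chain overtakes it, so the finish is 23 weeks.

23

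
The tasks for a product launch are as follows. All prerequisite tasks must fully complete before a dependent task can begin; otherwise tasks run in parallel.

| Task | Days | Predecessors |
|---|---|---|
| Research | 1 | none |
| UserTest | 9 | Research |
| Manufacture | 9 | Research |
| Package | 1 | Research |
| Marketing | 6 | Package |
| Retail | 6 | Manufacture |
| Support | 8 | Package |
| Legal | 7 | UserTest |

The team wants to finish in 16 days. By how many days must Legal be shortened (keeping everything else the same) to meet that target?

1

Current finish: 17 days; target: 16.
Legal is on every critical path, so each day cut from Legal cuts the finish by one (this holds down to a finish of 16).
Need 17 − 16 = 1 day off Legal → Legal becomes 6 days, finish becomes 16.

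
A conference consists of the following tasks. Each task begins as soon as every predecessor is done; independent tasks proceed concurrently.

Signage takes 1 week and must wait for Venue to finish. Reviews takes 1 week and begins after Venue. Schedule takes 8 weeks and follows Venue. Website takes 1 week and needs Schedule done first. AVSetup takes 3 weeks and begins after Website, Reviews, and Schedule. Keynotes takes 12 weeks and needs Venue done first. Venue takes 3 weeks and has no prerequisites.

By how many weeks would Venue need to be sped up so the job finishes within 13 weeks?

2

Current finish: 15 weeks; target: 13.
Venue is on every critical path, so each week cut from Venue cuts the finish by one (this holds down to a finish of 13).
Need 15 − 13 = 2 weeks off Venue → Venue becomes 1 week, finish becomes 13.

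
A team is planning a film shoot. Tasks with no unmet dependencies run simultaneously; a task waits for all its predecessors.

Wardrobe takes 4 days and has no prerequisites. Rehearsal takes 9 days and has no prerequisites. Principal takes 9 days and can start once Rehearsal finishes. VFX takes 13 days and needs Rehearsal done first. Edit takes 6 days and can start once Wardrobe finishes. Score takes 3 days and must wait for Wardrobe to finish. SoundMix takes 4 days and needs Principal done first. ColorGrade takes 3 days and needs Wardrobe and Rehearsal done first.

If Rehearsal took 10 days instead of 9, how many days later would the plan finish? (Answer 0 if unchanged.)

1

Actual critical path: Rehearsal→Principal→SoundMix = 9+9+4 = 22 ⇒ 22 days.
Since Rehearsal is critical, the +1 change carries straight to that chain (now 23 days).
No other chain overtakes it, so the finish is 23 days.
Change in finish: 23 − 22 = +1 days.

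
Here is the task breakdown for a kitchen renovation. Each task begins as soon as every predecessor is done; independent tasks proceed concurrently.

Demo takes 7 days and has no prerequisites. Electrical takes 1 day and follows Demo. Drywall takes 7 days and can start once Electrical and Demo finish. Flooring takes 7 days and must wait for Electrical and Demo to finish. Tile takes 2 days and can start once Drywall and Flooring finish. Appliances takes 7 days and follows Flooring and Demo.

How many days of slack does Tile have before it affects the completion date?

5

Demo→Electrical→Flooring→Appliances = 7+1+7+7 = 22 sets the makespan at 22 days.
Longest path through Tile: 17 days (earliest finish 17, latest finish 22).
Slack of Tile = 20 − 15 = 5 days.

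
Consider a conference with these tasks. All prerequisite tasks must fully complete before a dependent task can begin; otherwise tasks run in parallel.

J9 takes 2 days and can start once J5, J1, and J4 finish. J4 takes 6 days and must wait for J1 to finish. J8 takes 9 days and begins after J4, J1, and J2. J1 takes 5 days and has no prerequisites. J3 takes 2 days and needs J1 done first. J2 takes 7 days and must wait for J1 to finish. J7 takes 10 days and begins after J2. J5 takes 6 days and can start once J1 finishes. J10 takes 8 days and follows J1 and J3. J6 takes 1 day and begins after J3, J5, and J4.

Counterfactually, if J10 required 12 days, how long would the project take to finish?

22

Actual critical path: J1→J2→J7 = 5+7+10 = 22 ⇒ 22 days.
J10 is off the critical path — its longest chain is 15 days, giving 7 of slack.
No other chain overtakes it, so the finish is 22 days.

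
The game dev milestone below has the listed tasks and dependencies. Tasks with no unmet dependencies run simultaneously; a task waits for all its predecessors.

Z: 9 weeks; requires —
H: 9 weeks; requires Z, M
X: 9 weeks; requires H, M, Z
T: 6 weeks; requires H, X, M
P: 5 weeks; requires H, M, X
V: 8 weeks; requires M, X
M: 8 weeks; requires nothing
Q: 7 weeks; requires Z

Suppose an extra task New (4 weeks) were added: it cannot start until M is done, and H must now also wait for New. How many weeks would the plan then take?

38

Originally the plan takes 35 weeks.
With New inserted, H now waits for max(Z, M, New).
New critical path: M→New→H→X→V = 8+4+9+9+8 = 38 ⇒ 38 weeks.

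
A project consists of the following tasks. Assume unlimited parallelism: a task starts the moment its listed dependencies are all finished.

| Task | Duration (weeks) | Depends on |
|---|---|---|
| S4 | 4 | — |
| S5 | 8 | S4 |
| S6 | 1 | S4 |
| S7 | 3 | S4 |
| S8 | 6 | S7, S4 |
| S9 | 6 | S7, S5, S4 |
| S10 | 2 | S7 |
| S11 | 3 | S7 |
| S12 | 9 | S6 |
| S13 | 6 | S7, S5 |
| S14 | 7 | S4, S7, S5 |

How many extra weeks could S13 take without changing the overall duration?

The longest chain is S4→S5→S14 = 4+8+7 = 19; overall finish 19 weeks.
Longest path through S13: 18 weeks (earliest finish 18, latest finish 19).
So S13 can slip 19 − 18 = 1 week.

1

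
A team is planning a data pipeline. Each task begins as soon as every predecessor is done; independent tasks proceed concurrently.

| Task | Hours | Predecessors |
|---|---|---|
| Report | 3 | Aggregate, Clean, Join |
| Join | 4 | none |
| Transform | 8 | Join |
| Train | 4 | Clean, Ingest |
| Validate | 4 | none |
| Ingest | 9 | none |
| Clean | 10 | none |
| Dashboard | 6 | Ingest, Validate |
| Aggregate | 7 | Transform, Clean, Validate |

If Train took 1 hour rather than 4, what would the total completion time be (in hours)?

22

Critical path before the change: Join→Transform→Aggregate→Report = 4+8+7+3 = 22 giving 22 hours.
The longest path through Train is only 14 hours, so Train has float 8.
That remains the longest chain; total 22 hours.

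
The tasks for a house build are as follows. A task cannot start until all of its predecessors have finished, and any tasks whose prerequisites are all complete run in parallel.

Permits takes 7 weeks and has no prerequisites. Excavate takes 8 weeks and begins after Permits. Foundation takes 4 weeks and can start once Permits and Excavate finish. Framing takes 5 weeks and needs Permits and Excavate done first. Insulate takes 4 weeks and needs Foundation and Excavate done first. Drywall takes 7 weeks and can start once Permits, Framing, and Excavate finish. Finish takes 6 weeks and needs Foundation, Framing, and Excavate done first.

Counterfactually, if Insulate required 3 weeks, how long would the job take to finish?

27

Baseline: Permits→Excavate→Framing→Drywall = 7+8+5+7 = 27 → 27 weeks.
The longest path through Insulate is only 23 weeks, so Insulate has float 4.
The critical path is still Permits→Excavate→Framing→Drywall; finish is now 27 weeks.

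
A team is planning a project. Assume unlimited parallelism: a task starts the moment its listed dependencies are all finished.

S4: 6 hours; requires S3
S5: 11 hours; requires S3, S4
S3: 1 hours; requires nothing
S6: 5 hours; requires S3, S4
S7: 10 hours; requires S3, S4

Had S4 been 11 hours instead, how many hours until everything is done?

23

Critical path before the change: S3→S4→S5 = 1+6+11 = 18 giving 18 hours.
Since S4 is critical, the +5 change carries straight to that chain (now 23 hours).
That remains the longest chain; total 23 hours.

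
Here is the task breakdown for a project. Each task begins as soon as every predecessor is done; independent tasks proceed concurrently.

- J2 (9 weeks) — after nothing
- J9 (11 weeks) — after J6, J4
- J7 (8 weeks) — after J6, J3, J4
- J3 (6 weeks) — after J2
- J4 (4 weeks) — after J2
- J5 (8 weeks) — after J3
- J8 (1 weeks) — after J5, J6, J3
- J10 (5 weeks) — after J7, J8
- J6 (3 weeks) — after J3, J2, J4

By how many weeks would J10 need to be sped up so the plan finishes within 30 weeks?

1

Current finish: 31 weeks; target: 30.
J10 is on every critical path, so each week cut from J10 cuts the finish by one (this holds down to a finish of 29).
Need 31 − 30 = 1 week off J10 → J10 becomes 4 weeks, finish becomes 30.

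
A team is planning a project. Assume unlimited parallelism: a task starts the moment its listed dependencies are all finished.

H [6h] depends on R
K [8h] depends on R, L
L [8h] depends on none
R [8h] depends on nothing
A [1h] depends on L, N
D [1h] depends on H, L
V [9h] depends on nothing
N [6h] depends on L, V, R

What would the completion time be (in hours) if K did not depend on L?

16

Original critical path: V→N→A = 9+6+1 = 16 ⇒ 16 hours.
Dropping L→K doesn't change K's earliest start (8); another predecessor still binds.
The longest chain is now V→N→A = 9+6+1 = 16, so the schedule takes 16 hours.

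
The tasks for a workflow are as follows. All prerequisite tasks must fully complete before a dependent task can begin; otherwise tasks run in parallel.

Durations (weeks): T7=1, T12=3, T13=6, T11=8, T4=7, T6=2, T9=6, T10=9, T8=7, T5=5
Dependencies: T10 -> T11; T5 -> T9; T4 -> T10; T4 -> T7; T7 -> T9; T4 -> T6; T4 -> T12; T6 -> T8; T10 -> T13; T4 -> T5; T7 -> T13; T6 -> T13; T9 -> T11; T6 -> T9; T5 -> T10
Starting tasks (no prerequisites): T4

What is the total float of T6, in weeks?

6

Critical path: T4→T5→T10→T11 = 7+5+9+8 = 29, so the finish is 29 weeks.
The longest chain containing T6 totals 23 weeks.
Slack of T6 = 13 − 7 = 6 weeks.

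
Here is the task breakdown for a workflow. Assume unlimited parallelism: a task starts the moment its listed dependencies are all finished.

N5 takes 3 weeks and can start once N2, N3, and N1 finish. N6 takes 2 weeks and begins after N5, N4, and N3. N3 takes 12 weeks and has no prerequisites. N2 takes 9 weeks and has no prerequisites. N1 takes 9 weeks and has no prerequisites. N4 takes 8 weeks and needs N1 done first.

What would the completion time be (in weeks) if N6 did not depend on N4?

17

With the dependency in place, N1→N4→N6 = 9+8+2 = 19 sets the finish at 19 weeks.
Without N4→N6, N6's earliest start moves from 17 to 15.
The longest chain is now N1→N4 = 9+8 = 17, so the workflow takes 17 weeks.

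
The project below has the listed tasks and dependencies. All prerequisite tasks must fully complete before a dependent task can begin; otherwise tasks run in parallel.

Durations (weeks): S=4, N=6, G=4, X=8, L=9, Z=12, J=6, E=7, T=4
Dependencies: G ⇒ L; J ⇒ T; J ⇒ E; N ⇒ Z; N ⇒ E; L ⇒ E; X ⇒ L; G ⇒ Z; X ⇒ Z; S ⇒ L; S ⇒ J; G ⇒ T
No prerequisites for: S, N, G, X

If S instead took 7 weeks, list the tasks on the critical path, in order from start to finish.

The binding path is X→L→E = 8+9+7 = 24; finish at 24 weeks.
The longest path through S is only 20 weeks, so S has float 4.
No other chain overtakes it, so the finish is 24 weeks.

X, L, E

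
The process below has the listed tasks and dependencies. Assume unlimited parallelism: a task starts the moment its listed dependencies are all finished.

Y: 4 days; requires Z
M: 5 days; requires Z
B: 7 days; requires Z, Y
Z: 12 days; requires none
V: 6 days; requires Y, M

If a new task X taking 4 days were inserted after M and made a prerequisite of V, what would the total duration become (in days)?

27

Originally the project takes 23 days.
With X inserted, V now waits for max(Y, M, X).
New critical path: Z→M→X→V = 12+5+4+6 = 27 ⇒ 27 days.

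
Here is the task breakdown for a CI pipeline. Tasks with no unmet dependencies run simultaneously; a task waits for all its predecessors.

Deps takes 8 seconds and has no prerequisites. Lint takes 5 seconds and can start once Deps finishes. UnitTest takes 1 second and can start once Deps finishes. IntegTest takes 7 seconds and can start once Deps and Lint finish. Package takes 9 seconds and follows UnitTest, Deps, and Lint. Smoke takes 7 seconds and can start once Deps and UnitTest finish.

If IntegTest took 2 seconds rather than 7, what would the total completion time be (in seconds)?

As given, the longest chain is Deps→Lint→Package = 8+5+9 = 22, so the finish is 22 seconds.
IntegTest is off the critical path — its longest chain is 20 seconds, giving 2 of slack.
The critical path is still Deps→Lint→Package; finish is now 22 seconds.

22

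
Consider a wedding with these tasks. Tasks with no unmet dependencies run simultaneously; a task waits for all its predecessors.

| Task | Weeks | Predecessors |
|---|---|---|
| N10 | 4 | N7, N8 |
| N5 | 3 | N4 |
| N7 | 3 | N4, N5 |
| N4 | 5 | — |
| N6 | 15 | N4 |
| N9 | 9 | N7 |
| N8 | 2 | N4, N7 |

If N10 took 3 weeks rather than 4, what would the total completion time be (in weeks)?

The binding path is N4→N5→N7→N9 = 5+3+3+9 = 20; finish at 20 weeks.
N10 has 3 weeks of float (longest path through it is 17).
The critical path is still N4→N5→N7→N9; finish is now 20 weeks.

20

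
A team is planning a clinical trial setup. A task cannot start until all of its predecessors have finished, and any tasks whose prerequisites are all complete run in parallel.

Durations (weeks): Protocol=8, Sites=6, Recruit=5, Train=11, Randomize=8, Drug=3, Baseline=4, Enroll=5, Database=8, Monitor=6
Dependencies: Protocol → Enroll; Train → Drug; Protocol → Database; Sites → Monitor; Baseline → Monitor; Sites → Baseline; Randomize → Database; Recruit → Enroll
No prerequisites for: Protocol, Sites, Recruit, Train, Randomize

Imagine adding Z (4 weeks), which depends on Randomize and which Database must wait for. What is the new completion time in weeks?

Originally the schedule takes 16 weeks.
With Z inserted, Database now waits for max(Randomize, Protocol, Z).
New critical path: Randomize→Z→Database = 8+4+8 = 20 ⇒ 20 weeks.

20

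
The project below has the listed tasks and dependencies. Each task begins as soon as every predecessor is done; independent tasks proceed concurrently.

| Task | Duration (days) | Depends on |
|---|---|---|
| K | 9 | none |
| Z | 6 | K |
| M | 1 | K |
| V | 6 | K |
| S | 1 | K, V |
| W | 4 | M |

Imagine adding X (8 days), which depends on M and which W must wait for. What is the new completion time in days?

Originally the schedule takes 16 days.
With X inserted, W now waits for max(M, X).
New critical path: K→M→X→W = 9+1+8+4 = 22 ⇒ 22 days.

22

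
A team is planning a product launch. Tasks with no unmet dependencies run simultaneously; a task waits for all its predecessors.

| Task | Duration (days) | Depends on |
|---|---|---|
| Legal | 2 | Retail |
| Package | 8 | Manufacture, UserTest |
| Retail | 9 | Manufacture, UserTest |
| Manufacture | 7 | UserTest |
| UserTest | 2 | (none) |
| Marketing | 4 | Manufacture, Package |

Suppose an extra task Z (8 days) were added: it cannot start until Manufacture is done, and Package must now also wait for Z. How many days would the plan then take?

29

Originally the plan takes 21 days.
With Z inserted, Package now waits for max(Manufacture, UserTest, Z).
New critical path: UserTest→Manufacture→Z→Package→Marketing = 2+7+8+8+4 = 29 ⇒ 29 days.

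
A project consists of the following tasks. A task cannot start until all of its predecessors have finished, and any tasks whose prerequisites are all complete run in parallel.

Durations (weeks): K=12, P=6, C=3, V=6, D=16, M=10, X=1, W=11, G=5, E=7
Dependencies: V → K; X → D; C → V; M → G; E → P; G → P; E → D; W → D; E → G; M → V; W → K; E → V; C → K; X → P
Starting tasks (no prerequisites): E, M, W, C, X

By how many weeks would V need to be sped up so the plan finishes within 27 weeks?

Current finish: 28 weeks; target: 27.
V is on every critical path, so each week cut from V cuts the finish by one (this holds down to a finish of 27).
Need 28 − 27 = 1 week off V → V becomes 5 weeks, finish becomes 27.

1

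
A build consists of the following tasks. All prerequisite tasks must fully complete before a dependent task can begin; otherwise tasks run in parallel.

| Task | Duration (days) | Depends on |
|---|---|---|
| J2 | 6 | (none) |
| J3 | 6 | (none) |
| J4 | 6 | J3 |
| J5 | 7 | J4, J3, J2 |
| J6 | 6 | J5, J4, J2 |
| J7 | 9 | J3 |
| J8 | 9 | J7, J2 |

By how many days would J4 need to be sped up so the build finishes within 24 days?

1

Current finish: 25 days; target: 24.
J4 is on every critical path, so each day cut from J4 cuts the finish by one (this holds down to a finish of 24).
Need 25 − 24 = 1 day off J4 → J4 becomes 5 days, finish becomes 24.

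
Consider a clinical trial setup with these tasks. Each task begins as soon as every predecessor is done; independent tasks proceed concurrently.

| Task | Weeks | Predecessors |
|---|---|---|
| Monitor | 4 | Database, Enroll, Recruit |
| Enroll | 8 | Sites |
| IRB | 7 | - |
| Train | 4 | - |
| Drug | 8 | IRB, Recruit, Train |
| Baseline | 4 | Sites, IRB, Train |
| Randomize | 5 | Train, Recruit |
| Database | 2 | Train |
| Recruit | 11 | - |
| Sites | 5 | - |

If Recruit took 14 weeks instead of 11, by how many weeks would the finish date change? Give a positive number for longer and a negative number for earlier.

3

Critical path before the change: Recruit→Drug = 11+8 = 19 giving 19 weeks.
Recruit is on the critical path; changing it to 14 makes that path 22 weeks.
That remains the longest chain; total 22 weeks.
Change in finish: 22 − 19 = +3 weeks.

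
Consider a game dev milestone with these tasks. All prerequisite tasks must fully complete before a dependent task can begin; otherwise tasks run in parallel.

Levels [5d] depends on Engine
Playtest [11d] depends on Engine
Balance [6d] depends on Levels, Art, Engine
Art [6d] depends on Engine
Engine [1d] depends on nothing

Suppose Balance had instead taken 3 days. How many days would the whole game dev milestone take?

12

Critical path before the change: Engine→Art→Balance = 1+6+6 = 13 giving 13 days.
Balance is on the critical path; changing it to 3 makes that path 10 days.
Now Engine→Playtest = 1+11 = 12 is longest, so the finish becomes 12 days.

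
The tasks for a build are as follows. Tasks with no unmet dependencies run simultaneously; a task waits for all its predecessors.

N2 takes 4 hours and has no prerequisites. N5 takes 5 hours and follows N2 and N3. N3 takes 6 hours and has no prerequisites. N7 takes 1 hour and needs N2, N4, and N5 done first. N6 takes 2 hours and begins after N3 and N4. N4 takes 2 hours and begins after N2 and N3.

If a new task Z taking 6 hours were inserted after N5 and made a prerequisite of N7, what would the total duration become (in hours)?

18

Originally the plan takes 12 hours.
With Z inserted, N7 now waits for max(N2, N4, N5, Z).
New critical path: N3→N5→Z→N7 = 6+5+6+1 = 18 ⇒ 18 hours.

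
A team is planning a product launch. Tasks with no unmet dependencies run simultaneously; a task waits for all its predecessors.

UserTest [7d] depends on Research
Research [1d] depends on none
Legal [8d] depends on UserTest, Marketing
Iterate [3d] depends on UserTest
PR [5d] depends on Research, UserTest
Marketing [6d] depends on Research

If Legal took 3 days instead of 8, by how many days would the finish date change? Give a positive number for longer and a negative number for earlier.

-3

Baseline: Research→UserTest→Legal = 1+7+8 = 16 → 16 days.
Since Legal is critical, the -5 change carries straight to that chain (now 11 days).
New critical path: Research→UserTest→PR = 1+7+5 = 13 ⇒ 13 days.
Change in finish: 13 − 16 = -3 days.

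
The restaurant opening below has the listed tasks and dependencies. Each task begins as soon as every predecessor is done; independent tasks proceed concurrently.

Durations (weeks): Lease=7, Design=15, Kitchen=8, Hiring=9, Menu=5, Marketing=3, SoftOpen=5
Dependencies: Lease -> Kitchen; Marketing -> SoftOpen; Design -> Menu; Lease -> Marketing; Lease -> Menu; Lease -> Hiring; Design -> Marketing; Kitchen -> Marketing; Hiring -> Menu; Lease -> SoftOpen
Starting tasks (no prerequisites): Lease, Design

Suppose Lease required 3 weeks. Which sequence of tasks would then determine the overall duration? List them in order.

Baseline: Lease→Kitchen→Marketing→SoftOpen = 7+8+3+5 = 23 → 23 weeks.
Lease is on the critical path; changing it to 3 makes that path 19 weeks.
The binding chain switches to Design→Marketing→SoftOpen = 15+3+5 = 23; finish 23 weeks.

Design, Marketing, SoftOpen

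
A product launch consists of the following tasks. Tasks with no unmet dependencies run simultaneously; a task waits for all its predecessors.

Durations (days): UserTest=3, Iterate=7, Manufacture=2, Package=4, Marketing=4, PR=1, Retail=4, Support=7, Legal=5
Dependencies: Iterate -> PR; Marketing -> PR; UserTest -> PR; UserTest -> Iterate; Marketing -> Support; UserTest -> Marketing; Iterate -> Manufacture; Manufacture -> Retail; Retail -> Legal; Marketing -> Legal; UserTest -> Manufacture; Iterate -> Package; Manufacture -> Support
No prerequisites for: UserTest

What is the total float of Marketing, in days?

7

UserTest→Iterate→Manufacture→Retail→Legal = 3+7+2+4+5 = 21 sets the makespan at 21 days.
Longest path through Marketing: 14 days (earliest finish 7, latest finish 14).
Slack of Marketing = 10 − 3 = 7 days.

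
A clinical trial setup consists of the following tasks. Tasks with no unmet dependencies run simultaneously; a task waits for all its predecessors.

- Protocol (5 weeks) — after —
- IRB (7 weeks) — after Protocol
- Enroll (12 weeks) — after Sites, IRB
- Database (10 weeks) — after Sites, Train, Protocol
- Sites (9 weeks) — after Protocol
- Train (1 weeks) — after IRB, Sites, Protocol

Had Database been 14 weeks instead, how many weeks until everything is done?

29

Critical path before the change: Protocol→Sites→Enroll = 5+9+12 = 26 giving 26 weeks.
Database is off the critical path — its longest chain is 25 weeks, giving 1 of slack.
Now Protocol→Sites→Train→Database = 5+9+1+14 = 29 is longest, so the finish becomes 29 weeks.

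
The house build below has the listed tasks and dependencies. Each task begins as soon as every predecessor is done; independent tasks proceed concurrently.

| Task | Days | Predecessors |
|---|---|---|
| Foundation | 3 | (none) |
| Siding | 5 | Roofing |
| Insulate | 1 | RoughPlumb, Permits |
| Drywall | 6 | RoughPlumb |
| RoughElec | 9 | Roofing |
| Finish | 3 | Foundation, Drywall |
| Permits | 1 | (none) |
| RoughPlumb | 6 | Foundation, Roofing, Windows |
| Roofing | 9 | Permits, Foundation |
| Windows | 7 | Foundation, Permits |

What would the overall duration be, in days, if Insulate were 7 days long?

27

Baseline: Foundation→Roofing→RoughPlumb→Drywall→Finish = 3+9+6+6+3 = 27 → 27 days.
The longest path through Insulate is only 19 days, so Insulate has float 8.
No other chain overtakes it, so the finish is 27 days.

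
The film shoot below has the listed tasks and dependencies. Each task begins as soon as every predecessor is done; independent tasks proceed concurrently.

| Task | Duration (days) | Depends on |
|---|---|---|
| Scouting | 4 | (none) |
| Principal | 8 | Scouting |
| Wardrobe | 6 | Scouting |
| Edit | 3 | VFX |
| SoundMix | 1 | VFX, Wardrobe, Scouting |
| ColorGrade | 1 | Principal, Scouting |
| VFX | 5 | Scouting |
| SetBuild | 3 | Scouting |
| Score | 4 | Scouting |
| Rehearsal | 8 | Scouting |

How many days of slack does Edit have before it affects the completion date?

Critical path: Scouting→Principal→ColorGrade = 4+8+1 = 13, so the finish is 13 days.
Longest path through Edit: 12 days (earliest finish 12, latest finish 13).
Slack of Edit = 10 − 9 = 1 day.

1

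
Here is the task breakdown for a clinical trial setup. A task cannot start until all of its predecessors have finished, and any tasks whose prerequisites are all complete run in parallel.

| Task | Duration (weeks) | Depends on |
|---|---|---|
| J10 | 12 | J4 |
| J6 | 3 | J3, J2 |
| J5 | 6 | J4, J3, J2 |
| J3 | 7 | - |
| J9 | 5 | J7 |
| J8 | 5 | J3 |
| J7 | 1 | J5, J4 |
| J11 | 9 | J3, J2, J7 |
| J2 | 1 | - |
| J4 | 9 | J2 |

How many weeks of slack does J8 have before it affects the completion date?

14

The longest chain is J2→J4→J5→J7→J11 = 1+9+6+1+9 = 26; overall finish 26 weeks.
J8 finishes as early as 12 and must finish by 26.
So J8 can slip 26 − 12 = 14 weeks.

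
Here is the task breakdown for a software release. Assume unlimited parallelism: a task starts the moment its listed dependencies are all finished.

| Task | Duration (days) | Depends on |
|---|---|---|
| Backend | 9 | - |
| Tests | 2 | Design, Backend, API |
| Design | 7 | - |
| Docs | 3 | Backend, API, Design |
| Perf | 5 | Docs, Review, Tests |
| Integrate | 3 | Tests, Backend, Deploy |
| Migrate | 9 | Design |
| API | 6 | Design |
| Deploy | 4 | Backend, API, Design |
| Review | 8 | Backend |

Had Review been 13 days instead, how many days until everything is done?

27

The binding path is Backend→Review→Perf = 9+8+5 = 22; finish at 22 days.
Review is on the critical path; changing it to 13 makes that path 27 days.
No other chain overtakes it, so the finish is 27 days.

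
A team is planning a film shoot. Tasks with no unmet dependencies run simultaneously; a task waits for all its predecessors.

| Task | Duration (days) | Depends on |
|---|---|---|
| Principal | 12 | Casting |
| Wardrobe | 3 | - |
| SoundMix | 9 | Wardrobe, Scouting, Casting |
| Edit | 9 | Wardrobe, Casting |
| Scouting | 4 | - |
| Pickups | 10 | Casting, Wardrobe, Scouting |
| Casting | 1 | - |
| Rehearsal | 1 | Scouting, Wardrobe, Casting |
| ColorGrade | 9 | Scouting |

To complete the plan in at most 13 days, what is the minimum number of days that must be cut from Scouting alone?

1

Current finish: 14 days; target: 13.
Scouting is on every critical path, so each day cut from Scouting cuts the finish by one (this holds down to a finish of 13).
Need 14 − 13 = 1 day off Scouting → Scouting becomes 3 days, finish becomes 13.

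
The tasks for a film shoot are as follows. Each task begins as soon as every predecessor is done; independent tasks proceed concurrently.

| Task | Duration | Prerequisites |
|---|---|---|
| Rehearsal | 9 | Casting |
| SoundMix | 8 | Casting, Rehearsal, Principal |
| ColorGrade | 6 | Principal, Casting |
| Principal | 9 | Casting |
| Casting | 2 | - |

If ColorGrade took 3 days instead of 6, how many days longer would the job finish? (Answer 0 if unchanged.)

Actual critical path: Casting→Rehearsal→SoundMix = 2+9+8 = 19 ⇒ 19 days.
ColorGrade is off the critical path — its longest chain is 17 days, giving 2 of slack.
The critical path is still Casting→Rehearsal→SoundMix; finish is now 19 days.
Change in finish: 19 − 19 = +0 days.

0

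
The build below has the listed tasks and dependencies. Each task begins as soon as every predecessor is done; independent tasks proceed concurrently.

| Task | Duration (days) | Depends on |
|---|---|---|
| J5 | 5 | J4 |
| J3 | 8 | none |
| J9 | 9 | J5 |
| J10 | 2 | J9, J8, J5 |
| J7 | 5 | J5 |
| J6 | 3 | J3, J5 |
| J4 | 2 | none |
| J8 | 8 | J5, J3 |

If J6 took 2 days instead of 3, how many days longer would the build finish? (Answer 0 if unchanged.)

Baseline: J3→J8→J10 = 8+8+2 = 18 → 18 days.
J6 is off the critical path — its longest chain is 11 days, giving 7 of slack.
That remains the longest chain; total 18 days.
Change in finish: 18 − 18 = +0 days.

0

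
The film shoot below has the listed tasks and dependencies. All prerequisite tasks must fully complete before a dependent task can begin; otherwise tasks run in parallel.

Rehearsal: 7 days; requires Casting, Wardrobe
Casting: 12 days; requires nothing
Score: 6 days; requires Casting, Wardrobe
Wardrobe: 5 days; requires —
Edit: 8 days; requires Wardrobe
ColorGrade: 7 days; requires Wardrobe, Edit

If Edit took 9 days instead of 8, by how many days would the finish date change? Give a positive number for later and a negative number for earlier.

Actual critical path: Wardrobe→Edit→ColorGrade = 5+8+7 = 20 ⇒ 20 days.
Edit is on the critical path; changing it to 9 makes that path 21 days.
That remains the longest chain; total 21 days.
Change in finish: 21 − 20 = +1 days.

1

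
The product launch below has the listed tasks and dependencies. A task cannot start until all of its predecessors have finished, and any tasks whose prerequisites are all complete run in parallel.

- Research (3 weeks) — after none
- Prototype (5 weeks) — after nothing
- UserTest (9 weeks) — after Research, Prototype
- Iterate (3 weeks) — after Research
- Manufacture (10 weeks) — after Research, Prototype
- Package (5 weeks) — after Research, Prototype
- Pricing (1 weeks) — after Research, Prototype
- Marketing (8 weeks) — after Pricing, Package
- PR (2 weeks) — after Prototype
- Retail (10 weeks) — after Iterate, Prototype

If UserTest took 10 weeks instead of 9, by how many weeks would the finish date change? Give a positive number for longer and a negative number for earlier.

Actual critical path: Prototype→Package→Marketing = 5+5+8 = 18 ⇒ 18 weeks.
The longest path through UserTest is only 14 weeks, so UserTest has float 4.
The critical path is still Prototype→Package→Marketing; finish is now 18 weeks.
Change in finish: 18 − 18 = +0 weeks.

0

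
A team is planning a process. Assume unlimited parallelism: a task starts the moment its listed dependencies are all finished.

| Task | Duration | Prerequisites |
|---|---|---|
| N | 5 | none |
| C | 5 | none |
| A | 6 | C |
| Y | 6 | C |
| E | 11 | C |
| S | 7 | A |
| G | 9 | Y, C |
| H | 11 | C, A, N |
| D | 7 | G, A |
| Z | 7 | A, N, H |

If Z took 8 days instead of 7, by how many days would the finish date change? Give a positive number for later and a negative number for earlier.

1

The binding path is C→A→H→Z = 5+6+11+7 = 29; finish at 29 days.
Z is on the critical path; changing it to 8 makes that path 30 days.
That remains the longest chain; total 30 days.
Change in finish: 30 − 29 = +1 days.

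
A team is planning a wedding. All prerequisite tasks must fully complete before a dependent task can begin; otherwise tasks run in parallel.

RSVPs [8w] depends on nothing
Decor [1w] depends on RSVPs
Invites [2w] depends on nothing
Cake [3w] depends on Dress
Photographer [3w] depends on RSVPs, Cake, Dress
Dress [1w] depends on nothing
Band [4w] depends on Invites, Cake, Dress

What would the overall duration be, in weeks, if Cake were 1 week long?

11

The binding path is RSVPs→Photographer = 8+3 = 11; finish at 11 weeks.
Cake has 3 weeks of float (longest path through it is 8).
The critical path is still RSVPs→Photographer; finish is now 11 weeks.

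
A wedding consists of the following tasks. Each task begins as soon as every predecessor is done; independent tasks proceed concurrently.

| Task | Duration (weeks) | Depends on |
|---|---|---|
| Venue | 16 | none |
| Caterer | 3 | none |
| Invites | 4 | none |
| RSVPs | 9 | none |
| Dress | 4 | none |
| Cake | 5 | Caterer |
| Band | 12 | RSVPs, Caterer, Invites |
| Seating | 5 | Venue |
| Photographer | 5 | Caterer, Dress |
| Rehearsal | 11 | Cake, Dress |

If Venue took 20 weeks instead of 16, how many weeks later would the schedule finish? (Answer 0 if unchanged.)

4

Actual critical path: Venue→Seating = 16+5 = 21 ⇒ 21 weeks.
Venue is on the critical path; changing it to 20 makes that path 25 weeks.
That remains the longest chain; total 25 weeks.
Change in finish: 25 − 21 = +4 weeks.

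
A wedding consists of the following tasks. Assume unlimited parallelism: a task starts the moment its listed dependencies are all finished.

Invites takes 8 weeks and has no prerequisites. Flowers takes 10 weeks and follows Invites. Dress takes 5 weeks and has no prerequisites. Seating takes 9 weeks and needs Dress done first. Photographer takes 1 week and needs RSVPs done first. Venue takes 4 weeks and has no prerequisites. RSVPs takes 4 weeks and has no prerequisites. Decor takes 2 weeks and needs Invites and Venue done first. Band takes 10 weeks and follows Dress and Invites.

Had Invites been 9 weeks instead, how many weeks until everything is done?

19

Baseline: Invites→Flowers = 8+10 = 18 → 18 weeks.
Invites is on the critical path; changing it to 9 makes that path 19 weeks.
No other chain overtakes it, so the finish is 19 weeks.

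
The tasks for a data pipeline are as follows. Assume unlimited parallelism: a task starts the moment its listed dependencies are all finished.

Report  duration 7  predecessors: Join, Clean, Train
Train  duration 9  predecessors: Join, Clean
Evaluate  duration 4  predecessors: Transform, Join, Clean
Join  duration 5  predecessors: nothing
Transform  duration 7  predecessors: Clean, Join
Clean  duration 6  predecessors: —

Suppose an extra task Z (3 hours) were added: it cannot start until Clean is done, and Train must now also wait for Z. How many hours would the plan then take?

Originally the plan takes 22 hours.
With Z inserted, Train now waits for max(Join, Clean, Z).
New critical path: Clean→Z→Train→Report = 6+3+9+7 = 25 ⇒ 25 hours.

25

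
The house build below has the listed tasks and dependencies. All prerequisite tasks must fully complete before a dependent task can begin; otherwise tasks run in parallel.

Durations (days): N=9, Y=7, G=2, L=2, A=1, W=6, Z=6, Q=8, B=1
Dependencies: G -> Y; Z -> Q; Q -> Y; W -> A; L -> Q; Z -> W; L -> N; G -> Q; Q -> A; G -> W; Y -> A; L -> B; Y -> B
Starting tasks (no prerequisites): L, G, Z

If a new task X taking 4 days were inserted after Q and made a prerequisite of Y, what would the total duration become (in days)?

Originally the project takes 22 days.
With X inserted, Y now waits for max(G, Q, X).
New critical path: Z→Q→X→Y→A = 6+8+4+7+1 = 26 ⇒ 26 days.

26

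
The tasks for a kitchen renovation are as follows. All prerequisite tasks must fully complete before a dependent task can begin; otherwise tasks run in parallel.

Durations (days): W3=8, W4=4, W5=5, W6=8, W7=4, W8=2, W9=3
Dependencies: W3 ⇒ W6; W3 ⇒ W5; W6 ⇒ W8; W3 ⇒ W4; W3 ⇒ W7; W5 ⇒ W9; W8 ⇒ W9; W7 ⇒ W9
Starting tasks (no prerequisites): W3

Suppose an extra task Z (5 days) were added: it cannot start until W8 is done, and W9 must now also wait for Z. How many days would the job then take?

26

Originally the job takes 21 days.
With Z inserted, W9 now waits for max(W8, W7, W5, Z).
New critical path: W3→W6→W8→Z→W9 = 8+8+2+5+3 = 26 ⇒ 26 days.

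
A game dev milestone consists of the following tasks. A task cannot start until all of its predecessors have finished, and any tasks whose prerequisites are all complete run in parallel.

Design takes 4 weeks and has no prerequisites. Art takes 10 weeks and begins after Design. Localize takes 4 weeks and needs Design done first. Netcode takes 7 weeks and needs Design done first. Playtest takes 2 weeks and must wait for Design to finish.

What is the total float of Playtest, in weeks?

Critical path: Design→Art = 4+10 = 14, so the finish is 14 weeks.
Playtest finishes as early as 6 and must finish by 14.
Slack of Playtest = 12 − 4 = 8 weeks.

8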